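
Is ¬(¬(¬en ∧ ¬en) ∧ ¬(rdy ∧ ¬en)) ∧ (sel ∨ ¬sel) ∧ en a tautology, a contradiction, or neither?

contradiction

¬(¬(¬en ∧ ¬en) ∧ ¬(rdy ∧ ¬en)) ∧ (sel ∨ ¬sel) ∧ en
= (¬en ∧ ¬en ∨ rdy ∧ ¬en) ∧ (sel ∨ ¬sel) ∧ en   — De Morgan
= ¬en ∧ (¬en ∨ rdy) ∧ (sel ∨ ¬sel) ∧ en   — distribution
= ¬en ∧ (sel ∨ ¬sel) ∧ en   — absorption
= ¬en ∧ en   — complement / identity
= False   — complement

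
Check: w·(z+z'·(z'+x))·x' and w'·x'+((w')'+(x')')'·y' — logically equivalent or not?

No

E1: w·(z+z'·(z'+x))·x'
    = w·(z+z')·x'   (absorption)
    = w·x'   (complement / identity)
E2: w'·x'+((w')'+(x')')'·y'
    = w'·x'+w'·x'·y'   (De Morgan)
    = w'·x'   (absorption)
These differ: at w=0, x=0, y=0, z=1, E1 = 0 but E2 = 1.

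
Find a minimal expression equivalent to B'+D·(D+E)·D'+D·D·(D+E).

B'+D

B'+D·(D+E)·D'+D·D·(D+E)
= B'+D·(D+E)   [distribution]
= B'+D   [absorption]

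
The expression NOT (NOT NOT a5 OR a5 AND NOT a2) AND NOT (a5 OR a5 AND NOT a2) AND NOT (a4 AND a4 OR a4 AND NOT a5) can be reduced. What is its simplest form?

NOT a5 AND NOT a4

NOT (NOT NOT a5 OR a5 AND NOT a2) AND NOT (a5 OR a5 AND NOT a2) AND NOT (a4 AND a4 OR a4 AND NOT a5)
= NOT (NOT NOT a5 OR a5 AND NOT a2) AND NOT (a5 OR a5 AND NOT a2) AND NOT (a4 AND (a4 OR NOT a5))
= NOT (a5 OR a5 AND NOT a2) AND NOT (a5 OR a5 AND NOT a2) AND NOT (a4 AND (a4 OR NOT a5))
= NOT (a5 OR a5 AND NOT a2) AND NOT (a4 AND (a4 OR NOT a5))
= NOT (a5 OR a5 AND NOT a2) AND NOT a4
= NOT a5 AND NOT a4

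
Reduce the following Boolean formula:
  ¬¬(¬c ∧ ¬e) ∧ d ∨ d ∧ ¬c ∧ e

d ∧ ¬c

¬¬(¬c ∧ ¬e) ∧ d ∨ d ∧ ¬c ∧ e
= ¬c ∧ ¬e ∧ d ∨ d ∧ ¬c ∧ e   [double negation]
= d ∧ (¬c ∧ ¬e ∨ ¬c ∧ e)   [distribution]
= d ∧ (¬e ∨ e) ∧ ¬c   [distribution]
= d ∧ ¬c   [complement / identity]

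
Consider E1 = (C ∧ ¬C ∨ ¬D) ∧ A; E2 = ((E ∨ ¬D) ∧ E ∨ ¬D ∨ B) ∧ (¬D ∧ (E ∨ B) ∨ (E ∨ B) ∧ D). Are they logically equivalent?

E1: (C ∧ ¬C ∨ ¬D) ∧ A
    = ¬D ∧ A
E2: ((E ∨ ¬D) ∧ E ∨ ¬D ∨ B) ∧ (¬D ∧ (E ∨ B) ∨ (E ∨ B) ∧ D)
    = ((E ∨ ¬D) ∧ E ∨ ¬D ∨ B) ∧ (E ∨ B)
    = (E ∨ ¬D ∨ B) ∧ (E ∨ B)
    = B ∨ (E ∨ ¬D) ∧ E
    = B ∨ E
These differ: at A=0, B=1, C=0, D=1, E=0, E1 = 0 but E2 = 1.

No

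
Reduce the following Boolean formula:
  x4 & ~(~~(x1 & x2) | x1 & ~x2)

x4 & ~x1

x4 & ~(~~(x1 & x2) | x1 & ~x2)
= x4 & ~(x1 & x2 | x1 & ~x2)   (double negation)
= x4 & ~x1   (distribution)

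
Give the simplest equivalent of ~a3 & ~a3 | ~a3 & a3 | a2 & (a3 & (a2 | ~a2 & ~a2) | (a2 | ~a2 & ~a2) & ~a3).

~a3 | a2

~a3 & ~a3 | ~a3 & a3 | a2 & (a3 & (a2 | ~a2 & ~a2) | (a2 | ~a2 & ~a2) & ~a3)
= ~a3 & ~a3 | ~a3 & a3 | a2 & (a2 | ~a2 & ~a2)   [distribution]
= ~a3 & ~a3 | ~a3 & a3 | a2 & (a2 | ~a2)   [idempotence]
= ~a3 & ~a3 | ~a3 & a3 | a2   [complement / identity]
= ~a3 | a2   [distribution]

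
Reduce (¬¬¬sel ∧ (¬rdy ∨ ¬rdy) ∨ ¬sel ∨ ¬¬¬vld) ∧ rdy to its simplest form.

(¬¬¬sel ∧ (¬rdy ∨ ¬rdy) ∨ ¬sel ∨ ¬¬¬vld) ∧ rdy
= (¬¬¬sel ∧ (¬rdy ∨ ¬rdy) ∨ ¬sel ∨ ¬vld) ∧ rdy   (double negation)
= (¬sel ∧ (¬rdy ∨ ¬rdy) ∨ ¬sel ∨ ¬vld) ∧ rdy   (double negation)
= (¬sel ∧ ¬rdy ∨ ¬sel ∨ ¬vld) ∧ rdy   (idempotence)
= (¬sel ∨ ¬vld) ∧ rdy   (absorption)

(¬sel ∨ ¬vld) ∧ rdy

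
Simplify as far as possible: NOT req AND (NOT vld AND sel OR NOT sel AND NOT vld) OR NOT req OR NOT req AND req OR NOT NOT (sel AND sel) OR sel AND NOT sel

NOT req OR sel

NOT req AND (NOT vld AND sel OR NOT sel AND NOT vld) OR NOT req OR NOT req AND req OR NOT NOT (sel AND sel) OR sel AND NOT sel
= NOT req AND (NOT vld AND sel OR NOT sel AND NOT vld) OR NOT req OR NOT NOT (sel AND sel) OR sel AND NOT sel   (complement / identity)
= NOT req AND NOT vld OR NOT req OR NOT NOT (sel AND sel) OR sel AND NOT sel   (distribution)
= NOT req AND NOT vld OR NOT req OR sel AND sel OR sel AND NOT sel   (double negation)
= NOT req AND NOT vld OR NOT req OR sel   (distribution)
= NOT req OR sel   (absorption)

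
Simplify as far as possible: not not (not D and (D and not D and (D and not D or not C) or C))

not D and C

not not (not D and (D and not D and (D and not D or not C) or C))
= not not (not D and (D and not D or C))   [absorption]
= not D and (D and not D or C)   [double negation]
= not D and C   [complement / identity]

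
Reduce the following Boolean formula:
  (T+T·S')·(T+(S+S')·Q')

(T+T·S')·(T+(S+S')·Q')
= (T+T·S')·(T+Q')   (complement / identity)
= T·(T+Q')   (absorption)
= T   (absorption)

T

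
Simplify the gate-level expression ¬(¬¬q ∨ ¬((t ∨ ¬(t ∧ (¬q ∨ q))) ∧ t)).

¬(¬¬q ∨ ¬((t ∨ ¬(t ∧ (¬q ∨ q))) ∧ t))
= ¬(¬¬q ∨ ¬((t ∨ ¬t) ∧ t))   [complement / identity]
= ¬(¬¬q ∨ ¬t)   [complement / identity]
= ¬q ∧ t   [De Morgan]

¬q ∧ t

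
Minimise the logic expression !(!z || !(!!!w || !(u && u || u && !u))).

z && (!w || !u)

!(!z || !(!!!w || !(u && u || u && !u)))
= !(!z || !(!!!w || !u))   — distribution
= z && (!!!w || !u)   — De Morgan
= z && (!w || !u)   — double negation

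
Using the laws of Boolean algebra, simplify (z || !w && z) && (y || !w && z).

(!w || y) && z

(z || !w && z) && (y || !w && z)
= !w && z || z && y
= (!w || y) && z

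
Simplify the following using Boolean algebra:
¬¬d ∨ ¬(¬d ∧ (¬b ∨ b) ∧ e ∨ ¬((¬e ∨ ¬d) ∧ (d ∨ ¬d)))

¬¬d ∨ ¬(¬d ∧ (¬b ∨ b) ∧ e ∨ ¬((¬e ∨ ¬d) ∧ (d ∨ ¬d)))
= ¬¬d ∨ ¬(¬d ∧ e ∨ ¬((¬e ∨ ¬d) ∧ (d ∨ ¬d)))   — complement / identity
= ¬¬d ∨ ¬(¬d ∧ e ∨ ¬(¬e ∨ ¬d))   — complement / identity
= d ∨ ¬(¬d ∧ e ∨ ¬(¬e ∨ ¬d))   — double negation
= d ∨ ¬(¬d ∧ e ∨ e ∧ d)   — De Morgan
= d ∨ ¬e   — distribution

d ∨ ¬e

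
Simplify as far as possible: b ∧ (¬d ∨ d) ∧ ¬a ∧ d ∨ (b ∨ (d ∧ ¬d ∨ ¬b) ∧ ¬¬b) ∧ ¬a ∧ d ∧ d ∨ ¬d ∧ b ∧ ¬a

b ∧ ¬a

b ∧ (¬d ∨ d) ∧ ¬a ∧ d ∨ (b ∨ (d ∧ ¬d ∨ ¬b) ∧ ¬¬b) ∧ ¬a ∧ d ∧ d ∨ ¬d ∧ b ∧ ¬a
= b ∧ ¬a ∧ d ∨ (b ∨ (d ∧ ¬d ∨ ¬b) ∧ ¬¬b) ∧ ¬a ∧ d ∧ d ∨ ¬d ∧ b ∧ ¬a   — complement / identity
= b ∧ ¬a ∧ d ∨ (b ∨ ¬b ∧ ¬¬b) ∧ ¬a ∧ d ∧ d ∨ ¬d ∧ b ∧ ¬a   — complement / identity
= b ∧ ¬a ∧ d ∨ (b ∨ ¬b ∧ b) ∧ ¬a ∧ d ∧ d ∨ ¬d ∧ b ∧ ¬a   — double negation
= b ∧ ¬a ∧ d ∨ b ∧ ¬a ∧ d ∧ d ∨ ¬d ∧ b ∧ ¬a   — complement / identity
= b ∧ ¬a ∧ d ∨ ¬d ∧ b ∧ ¬a   — absorption
= b ∧ ¬a   — distribution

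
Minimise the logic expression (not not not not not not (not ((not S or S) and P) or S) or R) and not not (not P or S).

not P or S

(not not not not not not (not ((not S or S) and P) or S) or R) and not not (not P or S)
= (not not not not (not ((not S or S) and P) or S) or R) and not not (not P or S)   [double negation]
= (not not (not ((not S or S) and P) or S) or R) and not not (not P or S)   [double negation]
= (not not (not P or S) or R) and not not (not P or S)   [complement / identity]
= not not (not P or S)   [absorption]
= not P or S   [double negation]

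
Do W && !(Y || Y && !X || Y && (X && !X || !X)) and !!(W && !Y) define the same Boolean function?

E1: W && !(Y || Y && !X || Y && (X && !X || !X))
    = W && !(Y || Y && (X && !X || !X))   [absorption]
    = W && !(Y || Y && !X)   [complement / identity]
    = W && !Y   [absorption]
E2: !!(W && !Y)
    = W && !Y   [double negation]
Both reduce to W && !Y, so they are equivalent.

Yes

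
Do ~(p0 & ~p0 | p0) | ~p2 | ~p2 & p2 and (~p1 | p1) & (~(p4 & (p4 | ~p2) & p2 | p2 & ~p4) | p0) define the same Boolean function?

No

E1: ~(p0 & ~p0 | p0) | ~p2 | ~p2 & p2
    = ~(p0 & ~p0 | p0) | ~p2   — complement / identity
    = ~p0 | ~p2   — complement / identity
E2: (~p1 | p1) & (~(p4 & (p4 | ~p2) & p2 | p2 & ~p4) | p0)
    = (~p1 | p1) & (~(p4 & p2 | p2 & ~p4) | p0)   — absorption
    = ~(p4 & p2 | p2 & ~p4) | p0   — complement / identity
    = ~p2 | p0   — distribution
These differ: at p0=1, p1=0, p2=1, p4=1, E1 = 0 but E2 = 1.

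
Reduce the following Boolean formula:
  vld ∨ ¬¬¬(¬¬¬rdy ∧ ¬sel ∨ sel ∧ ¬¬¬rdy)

vld ∨ ¬¬¬(¬¬¬rdy ∧ ¬sel ∨ sel ∧ ¬¬¬rdy)
= vld ∨ ¬¬¬¬¬¬rdy
= vld ∨ ¬¬¬¬rdy
= vld ∨ ¬¬rdy
= vld ∨ rdy

vld ∨ rdy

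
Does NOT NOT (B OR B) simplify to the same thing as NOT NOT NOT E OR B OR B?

E1: NOT NOT (B OR B)
    = NOT NOT B   — idempotence
    = B   — double negation
E2: NOT NOT NOT E OR B OR B
    = NOT NOT NOT E OR B   — idempotence
    = NOT E OR B   — double negation
These differ: at B=0, E=0, E1 = 0 but E2 = 1.

No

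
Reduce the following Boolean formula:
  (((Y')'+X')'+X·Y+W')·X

X

(((Y')'+X')'+X·Y+W')·X
= (Y'·X+X·Y+W')·X   (De Morgan)
= (X+W')·X   (distribution)
= X   (absorption)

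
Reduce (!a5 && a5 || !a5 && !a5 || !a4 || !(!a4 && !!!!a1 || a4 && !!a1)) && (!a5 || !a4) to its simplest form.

(!a5 && a5 || !a5 && !a5 || !a4 || !(!a4 && !!!!a1 || a4 && !!a1)) && (!a5 || !a4)
= (!a5 || !a4 || !(!a4 && !!!!a1 || a4 && !!a1)) && (!a5 || !a4)   (distribution)
= (!a5 || !a4 || !(!a4 && !!a1 || a4 && !!a1)) && (!a5 || !a4)   (double negation)
= (!a5 || !a4 || !!!a1) && (!a5 || !a4)   (distribution)
= (!a5 || !a4 || !a1) && (!a5 || !a4)   (double negation)
= !a5 || !a4   (absorption)

!a5 || !a4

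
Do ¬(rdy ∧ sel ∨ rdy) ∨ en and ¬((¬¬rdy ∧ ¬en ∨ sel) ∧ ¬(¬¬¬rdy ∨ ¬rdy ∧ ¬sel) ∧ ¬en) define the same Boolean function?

E1: ¬(rdy ∧ sel ∨ rdy) ∨ en
    = ¬rdy ∨ en   — absorption
E2: ¬((¬¬rdy ∧ ¬en ∨ sel) ∧ ¬(¬¬¬rdy ∨ ¬rdy ∧ ¬sel) ∧ ¬en)
    = ¬((¬¬rdy ∧ ¬en ∨ sel) ∧ ¬(¬rdy ∨ ¬rdy ∧ ¬sel) ∧ ¬en)   — double negation
    = ¬((¬¬rdy ∧ ¬en ∨ sel) ∧ ¬¬rdy ∧ ¬en)   — absorption
    = ¬(¬¬rdy ∧ ¬en)   — absorption
    = ¬rdy ∨ en   — De Morgan
Both reduce to ¬rdy ∨ en, so they are equivalent.

Yes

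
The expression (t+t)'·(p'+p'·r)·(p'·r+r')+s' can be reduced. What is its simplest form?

t'·p'+s'

(t+t)'·(p'+p'·r)·(p'·r+r')+s'
= t'·(p'+p'·r)·(p'·r+r')+s'
= t'·(p'·r+p'·r')+s'
= t'·p'+s'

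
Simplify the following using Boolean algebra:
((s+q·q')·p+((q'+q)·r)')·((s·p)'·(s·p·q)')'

s·p

((s+q·q')·p+((q'+q)·r)')·((s·p)'·(s·p·q)')'
= ((s+q·q')·p+r')·((s·p)'·(s·p·q)')'
= ((s+q·q')·p+r')·(s·p+s·p·q)
= ((s+q·q')·p+r')·s·p
= (s·p+r')·s·p
= s·p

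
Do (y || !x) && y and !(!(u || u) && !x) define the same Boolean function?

No

E1: (y || !x) && y
    = y   [absorption]
E2: !(!(u || u) && !x)
    = !(!u && !x)   [idempotence]
    = u || x   [De Morgan]
These differ: at u=0, x=1, y=0, E1 = 0 but E2 = 1.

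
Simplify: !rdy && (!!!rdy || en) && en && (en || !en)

!rdy && en

!rdy && (!!!rdy || en) && en && (en || !en)
= !rdy && (!rdy || en) && en && (en || !en)   (double negation)
= !rdy && (!rdy || en) && en   (complement / identity)
= !rdy && en   (absorption)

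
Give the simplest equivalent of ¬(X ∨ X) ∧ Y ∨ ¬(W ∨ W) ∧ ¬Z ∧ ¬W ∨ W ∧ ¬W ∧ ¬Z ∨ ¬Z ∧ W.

¬X ∧ Y ∨ ¬Z

¬(X ∨ X) ∧ Y ∨ ¬(W ∨ W) ∧ ¬Z ∧ ¬W ∨ W ∧ ¬W ∧ ¬Z ∨ ¬Z ∧ W
= ¬(X ∨ X) ∧ Y ∨ ¬W ∧ ¬Z ∧ ¬W ∨ W ∧ ¬W ∧ ¬Z ∨ ¬Z ∧ W
= ¬(X ∨ X) ∧ Y ∨ ¬W ∧ ¬Z ∨ ¬Z ∧ W
= ¬(X ∨ X) ∧ Y ∨ ¬Z
= ¬X ∧ Y ∨ ¬Z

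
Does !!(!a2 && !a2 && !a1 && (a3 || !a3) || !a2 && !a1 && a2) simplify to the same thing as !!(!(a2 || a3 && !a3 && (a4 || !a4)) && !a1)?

E1: !!(!a2 && !a2 && !a1 && (a3 || !a3) || !a2 && !a1 && a2)
    = !!(!a2 && !a2 && !a1 || !a2 && !a1 && a2)   (complement / identity)
    = !!(!a2 && !a1)   (distribution)
    = !a2 && !a1   (double negation)
E2: !!(!(a2 || a3 && !a3 && (a4 || !a4)) && !a1)
    = !(a2 || a3 && !a3 && (a4 || !a4)) && !a1   (double negation)
    = !(a2 || a3 && !a3) && !a1   (complement / identity)
    = !a2 && !a1   (complement / identity)
Both reduce to !a2 && !a1, so they are equivalent.

Yes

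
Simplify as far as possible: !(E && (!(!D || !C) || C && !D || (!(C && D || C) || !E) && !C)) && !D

!(E && (!(!D || !C) || C && !D || (!(C && D || C) || !E) && !C)) && !D
= !(E && (!(!D || !C) || C && !D || (!C || !E) && !C)) && !D   [absorption]
= !(E && (D && C || C && !D || (!C || !E) && !C)) && !D   [De Morgan]
= !(E && (C || (!C || !E) && !C)) && !D   [distribution]
= !(E && (C || !C)) && !D   [absorption]
= !E && !D   [complement / identity]

!E && !D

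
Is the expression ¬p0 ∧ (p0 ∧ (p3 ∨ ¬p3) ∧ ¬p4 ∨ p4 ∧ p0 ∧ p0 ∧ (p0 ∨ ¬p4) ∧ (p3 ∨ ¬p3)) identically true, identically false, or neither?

identically false

¬p0 ∧ (p0 ∧ (p3 ∨ ¬p3) ∧ ¬p4 ∨ p4 ∧ p0 ∧ p0 ∧ (p0 ∨ ¬p4) ∧ (p3 ∨ ¬p3))
= ¬p0 ∧ (p0 ∧ (p3 ∨ ¬p3) ∧ ¬p4 ∨ p4 ∧ p0 ∧ (p0 ∨ ¬p4) ∧ (p3 ∨ ¬p3))   (idempotence)
= ¬p0 ∧ (p0 ∧ (p3 ∨ ¬p3) ∧ ¬p4 ∨ p4 ∧ p0 ∧ (p3 ∨ ¬p3))   (absorption)
= ¬p0 ∧ p0 ∧ (p3 ∨ ¬p3)   (distribution)
= ¬p0 ∧ p0   (complement / identity)
= False   (complement)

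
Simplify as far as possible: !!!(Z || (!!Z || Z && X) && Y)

!Z

!!!(Z || (!!Z || Z && X) && Y)
= !!!(Z || (Z || Z && X) && Y)
= !(Z || (Z || Z && X) && Y)
= !(Z || Z && Y)
= !Z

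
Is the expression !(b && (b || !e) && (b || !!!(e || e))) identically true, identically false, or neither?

neither

!(b && (b || !e) && (b || !!!(e || e)))
= !(b && (b || !e) && (b || !!!e))
= !(b && (b || !e) && (b || !e))
= !(b && (b || !e))
= !b
This depends on b, so it is not a constant.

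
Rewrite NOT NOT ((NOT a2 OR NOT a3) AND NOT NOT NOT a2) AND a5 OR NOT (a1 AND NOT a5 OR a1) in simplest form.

NOT NOT ((NOT a2 OR NOT a3) AND NOT NOT NOT a2) AND a5 OR NOT (a1 AND NOT a5 OR a1)
= NOT NOT ((NOT a2 OR NOT a3) AND NOT a2) AND a5 OR NOT (a1 AND NOT a5 OR a1)   (double negation)
= NOT NOT NOT a2 AND a5 OR NOT (a1 AND NOT a5 OR a1)   (absorption)
= NOT NOT NOT a2 AND a5 OR NOT a1   (absorption)
= NOT a2 AND a5 OR NOT a1   (double negation)

NOT a2 AND a5 OR NOT a1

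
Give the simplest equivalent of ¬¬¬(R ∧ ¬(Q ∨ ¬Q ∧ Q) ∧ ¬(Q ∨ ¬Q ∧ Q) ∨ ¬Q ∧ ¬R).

Q

¬¬¬(R ∧ ¬(Q ∨ ¬Q ∧ Q) ∧ ¬(Q ∨ ¬Q ∧ Q) ∨ ¬Q ∧ ¬R)
= ¬¬¬(R ∧ ¬(Q ∨ ¬Q ∧ Q) ∨ ¬Q ∧ ¬R)   (idempotence)
= ¬¬¬(R ∧ ¬Q ∨ ¬Q ∧ ¬R)   (complement / identity)
= ¬(R ∧ ¬Q ∨ ¬Q ∧ ¬R)   (double negation)
= ¬¬Q   (distribution)
= Q   (double negation)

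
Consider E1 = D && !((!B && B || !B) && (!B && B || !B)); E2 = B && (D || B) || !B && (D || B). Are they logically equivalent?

No

E1: D && !((!B && B || !B) && (!B && B || !B))
    = D && !(!B && B || !B && !B)   — distribution
    = D && !!B   — distribution
    = D && B   — double negation
E2: B && (D || B) || !B && (D || B)
    = D || B   — distribution
These differ: at B=0, D=1, E1 = 0 but E2 = 1.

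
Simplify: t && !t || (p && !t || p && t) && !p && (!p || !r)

t && !t || (p && !t || p && t) && !p && (!p || !r)
= t && !t || p && !p && (!p || !r)   — distribution
= t && !t || p && !p   — absorption
= p && !p   — complement / identity
= false   — complement

false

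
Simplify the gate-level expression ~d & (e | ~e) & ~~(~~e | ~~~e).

~d & (e | ~e) & ~~(~~e | ~~~e)
= ~d & (e | ~e) & ~~(e | ~~~e)
= ~d & (e | ~e) & ~~(e | ~e)
= ~d & (e | ~e) & (e | ~e)
= ~d & (e | ~e)
= ~d

~d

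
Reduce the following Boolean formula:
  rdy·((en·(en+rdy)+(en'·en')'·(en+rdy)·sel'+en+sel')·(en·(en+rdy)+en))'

rdy·((en·(en+rdy)+(en'·en')'·(en+rdy)·sel'+en+sel')·(en·(en+rdy)+en))'
= rdy·((en·(en+rdy)+(en+en)·(en+rdy)·sel'+en+sel')·(en·(en+rdy)+en))'   (De Morgan)
= rdy·((en·(en+rdy)+en·(en+rdy)·sel'+en+sel')·(en·(en+rdy)+en))'   (idempotence)
= rdy·((en·(en+rdy)+en+sel')·(en·(en+rdy)+en))'   (absorption)
= rdy·(en·(en+rdy)+en)'   (absorption)
= rdy·(en+en)'   (absorption)
= rdy·en'   (idempotence)

rdy·en'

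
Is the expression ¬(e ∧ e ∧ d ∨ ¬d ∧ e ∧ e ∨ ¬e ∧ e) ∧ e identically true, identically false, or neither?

¬(e ∧ e ∧ d ∨ ¬d ∧ e ∧ e ∨ ¬e ∧ e) ∧ e
= ¬(e ∧ e ∨ ¬e ∧ e) ∧ e   [distribution]
= ¬e ∧ e   [distribution]
= False   [complement]

identically false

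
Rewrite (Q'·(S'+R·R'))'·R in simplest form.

(Q+S)·R

(Q'·(S'+R·R'))'·R
= (Q'·S')'·R   — complement / identity
= (Q+S)·R   — De Morgan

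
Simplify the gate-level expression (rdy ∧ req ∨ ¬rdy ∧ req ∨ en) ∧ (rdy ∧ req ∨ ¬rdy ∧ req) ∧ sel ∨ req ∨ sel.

req ∨ sel

(rdy ∧ req ∨ ¬rdy ∧ req ∨ en) ∧ (rdy ∧ req ∨ ¬rdy ∧ req) ∧ sel ∨ req ∨ sel
= (rdy ∧ req ∨ ¬rdy ∧ req) ∧ sel ∨ req ∨ sel
= req ∧ sel ∨ req ∨ sel
= req ∨ sel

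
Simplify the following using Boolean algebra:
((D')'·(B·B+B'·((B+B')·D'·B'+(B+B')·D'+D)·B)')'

((D')'·(B·B+B'·((B+B')·D'·B'+(B+B')·D'+D)·B)')'
= ((D')'·(B·B+B'·((B+B')·D'+D)·B)')'   [absorption]
= ((D')'·(B·B+B'·(D'+D)·B)')'   [complement / identity]
= ((D')'·(B·B+B'·B)')'   [complement / identity]
= D'+B·B+B'·B   [De Morgan]
= D'+B   [distribution]

D'+B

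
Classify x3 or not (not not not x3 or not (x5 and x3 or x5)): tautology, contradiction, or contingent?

contingent

x3 or not (not not not x3 or not (x5 and x3 or x5))
= x3 or not (not not not x3 or not x5)   [absorption]
= x3 or not (not x3 or not x5)   [double negation]
= x3 or x3 and x5   [De Morgan]
= x3   [absorption]
This depends on x3, so it is not a constant.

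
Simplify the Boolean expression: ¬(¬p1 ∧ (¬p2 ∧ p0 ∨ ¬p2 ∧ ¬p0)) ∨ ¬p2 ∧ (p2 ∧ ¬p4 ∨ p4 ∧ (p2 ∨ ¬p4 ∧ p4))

¬(¬p1 ∧ (¬p2 ∧ p0 ∨ ¬p2 ∧ ¬p0)) ∨ ¬p2 ∧ (p2 ∧ ¬p4 ∨ p4 ∧ (p2 ∨ ¬p4 ∧ p4))
= ¬(¬p1 ∧ ¬p2) ∨ ¬p2 ∧ (p2 ∧ ¬p4 ∨ p4 ∧ (p2 ∨ ¬p4 ∧ p4))
= p1 ∨ p2 ∨ ¬p2 ∧ (p2 ∧ ¬p4 ∨ p4 ∧ (p2 ∨ ¬p4 ∧ p4))
= p1 ∨ p2 ∨ ¬p2 ∧ (p2 ∧ ¬p4 ∨ p4 ∧ p2)
= p1 ∨ p2 ∨ ¬p2 ∧ p2
= p1 ∨ p2

p1 ∨ p2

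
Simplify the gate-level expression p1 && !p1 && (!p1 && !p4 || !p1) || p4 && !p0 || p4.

p1 && !p1 && (!p1 && !p4 || !p1) || p4 && !p0 || p4
= p1 && !p1 && (!p1 && !p4 || !p1) || p4   — absorption
= p1 && !p1 && !p1 || p4   — absorption
= p1 && !p1 || p4   — idempotence
= p4   — complement / identity

p4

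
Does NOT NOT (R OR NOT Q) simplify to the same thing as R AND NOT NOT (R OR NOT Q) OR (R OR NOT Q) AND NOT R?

Yes

E1: NOT NOT (R OR NOT Q)
    = R OR NOT Q   [double negation]
E2: R AND NOT NOT (R OR NOT Q) OR (R OR NOT Q) AND NOT R
    = R AND (R OR NOT Q) OR (R OR NOT Q) AND NOT R   [double negation]
    = R OR NOT Q   [distribution]
Both reduce to R OR NOT Q, so they are equivalent.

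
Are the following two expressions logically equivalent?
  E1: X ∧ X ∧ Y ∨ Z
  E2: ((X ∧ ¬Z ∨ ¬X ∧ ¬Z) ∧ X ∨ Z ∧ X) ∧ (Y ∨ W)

E1: X ∧ X ∧ Y ∨ Z
    = X ∧ Y ∨ Z   (idempotence)
E2: ((X ∧ ¬Z ∨ ¬X ∧ ¬Z) ∧ X ∨ Z ∧ X) ∧ (Y ∨ W)
    = (¬Z ∧ X ∨ Z ∧ X) ∧ (Y ∨ W)   (distribution)
    = X ∧ (Y ∨ W)   (distribution)
These differ: at W=0, X=0, Y=0, Z=1, E1 = 1 but E2 = 0.

No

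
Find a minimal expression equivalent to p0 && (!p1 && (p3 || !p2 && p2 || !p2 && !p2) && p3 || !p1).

p0 && !p1

p0 && (!p1 && (p3 || !p2 && p2 || !p2 && !p2) && p3 || !p1)
= p0 && (!p1 && (p3 || !p2) && p3 || !p1)   [distribution]
= p0 && (!p1 && p3 || !p1)   [absorption]
= p0 && !p1   [absorption]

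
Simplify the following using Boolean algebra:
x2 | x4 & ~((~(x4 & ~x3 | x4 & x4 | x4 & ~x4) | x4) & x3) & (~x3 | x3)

x2 | x4 & ~((~(x4 & ~x3 | x4 & x4 | x4 & ~x4) | x4) & x3) & (~x3 | x3)
= x2 | x4 & ~((~(x4 & ~x3 | x4) | x4) & x3) & (~x3 | x3)
= x2 | x4 & ~((~(x4 & ~x3 | x4) | x4) & x3)
= x2 | x4 & ~((~x4 | x4) & x3)
= x2 | x4 & ~x3

x2 | x4 & ~x3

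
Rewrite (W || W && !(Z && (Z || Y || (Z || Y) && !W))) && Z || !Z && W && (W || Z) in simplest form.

(W || W && !(Z && (Z || Y || (Z || Y) && !W))) && Z || !Z && W && (W || Z)
= (W || W && !(Z && (Z || Y))) && Z || !Z && W && (W || Z)
= (W || W && !(Z && (Z || Y))) && Z || !Z && W
= (W || W && !Z) && Z || !Z && W
= W && Z || !Z && W
= W

W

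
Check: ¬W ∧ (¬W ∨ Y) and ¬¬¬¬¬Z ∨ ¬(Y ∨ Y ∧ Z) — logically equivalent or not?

No

E1: ¬W ∧ (¬W ∨ Y)
    = ¬W   [absorption]
E2: ¬¬¬¬¬Z ∨ ¬(Y ∨ Y ∧ Z)
    = ¬¬¬¬¬Z ∨ ¬Y   [absorption]
    = ¬¬¬Z ∨ ¬Y   [double negation]
    = ¬Z ∨ ¬Y   [double negation]
These differ: at W=1, Y=0, Z=1, E1 = 0 but E2 = 1.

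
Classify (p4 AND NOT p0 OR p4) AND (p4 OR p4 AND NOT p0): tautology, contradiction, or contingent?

(p4 AND NOT p0 OR p4) AND (p4 OR p4 AND NOT p0)
= p4 AND p4 OR p4 AND NOT p0   (distribution)
= p4 AND (p4 OR NOT p0)   (distribution)
= p4   (absorption)
This depends on p4, so it is not a constant.

contingent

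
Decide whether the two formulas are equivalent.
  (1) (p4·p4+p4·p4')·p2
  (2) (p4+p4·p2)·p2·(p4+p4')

Yes

E1: (p4·p4+p4·p4')·p2
    = p4·p2   — distribution
E2: (p4+p4·p2)·p2·(p4+p4')
    = p4·p2·(p4+p4')   — absorption
    = p4·p2   — complement / identity
Both reduce to p4·p2, so they are equivalent.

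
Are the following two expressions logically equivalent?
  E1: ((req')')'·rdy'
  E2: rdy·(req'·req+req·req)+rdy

No

E1: ((req')')'·rdy'
    = req'·rdy'   (double negation)
E2: rdy·(req'·req+req·req)+rdy
    = rdy·req+rdy   (distribution)
    = rdy   (absorption)
These differ: at rdy=1, req=0, E1 = 0 but E2 = 1.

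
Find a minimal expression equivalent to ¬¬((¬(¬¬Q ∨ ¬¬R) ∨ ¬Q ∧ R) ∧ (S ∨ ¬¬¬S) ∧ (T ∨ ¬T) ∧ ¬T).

¬¬((¬(¬¬Q ∨ ¬¬R) ∨ ¬Q ∧ R) ∧ (S ∨ ¬¬¬S) ∧ (T ∨ ¬T) ∧ ¬T)
= ¬¬((¬(¬¬Q ∨ ¬¬R) ∨ ¬Q ∧ R) ∧ (S ∨ ¬¬¬S) ∧ ¬T)   — complement / identity
= ¬¬((¬(¬¬Q ∨ ¬¬R) ∨ ¬Q ∧ R) ∧ (S ∨ ¬S) ∧ ¬T)   — double negation
= ¬¬((¬Q ∧ ¬R ∨ ¬Q ∧ R) ∧ (S ∨ ¬S) ∧ ¬T)   — De Morgan
= (¬Q ∧ ¬R ∨ ¬Q ∧ R) ∧ (S ∨ ¬S) ∧ ¬T   — double negation
= (¬Q ∧ ¬R ∨ ¬Q ∧ R) ∧ ¬T   — complement / identity
= ¬Q ∧ ¬T   — distribution

¬Q ∧ ¬T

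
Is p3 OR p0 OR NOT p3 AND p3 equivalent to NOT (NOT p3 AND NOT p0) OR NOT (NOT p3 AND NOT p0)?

E1: p3 OR p0 OR NOT p3 AND p3
    = p3 OR p0
E2: NOT (NOT p3 AND NOT p0) OR NOT (NOT p3 AND NOT p0)
    = NOT (NOT p3 AND NOT p0)
    = p3 OR p0
Both reduce to p3 OR p0, so they are equivalent.

Yes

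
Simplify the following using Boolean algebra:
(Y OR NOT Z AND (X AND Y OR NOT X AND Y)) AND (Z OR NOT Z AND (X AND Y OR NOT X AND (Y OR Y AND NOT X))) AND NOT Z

Y AND NOT Z

(Y OR NOT Z AND (X AND Y OR NOT X AND Y)) AND (Z OR NOT Z AND (X AND Y OR NOT X AND (Y OR Y AND NOT X))) AND NOT Z
= (Y OR NOT Z AND (X AND Y OR NOT X AND Y)) AND (Z OR NOT Z AND (X AND Y OR NOT X AND Y)) AND NOT Z   — absorption
= (NOT Z AND (X AND Y OR NOT X AND Y) OR Y AND Z) AND NOT Z   — distribution
= (NOT Z AND Y OR Y AND Z) AND NOT Z   — distribution
= Y AND NOT Z   — distribution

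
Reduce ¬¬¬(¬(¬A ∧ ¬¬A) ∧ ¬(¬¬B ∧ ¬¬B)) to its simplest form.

¬¬¬(¬(¬A ∧ ¬¬A) ∧ ¬(¬¬B ∧ ¬¬B))
= ¬¬¬(¬(¬A ∧ ¬¬A) ∧ ¬¬¬B)   — idempotence
= ¬¬¬(¬(¬A ∧ A) ∧ ¬¬¬B)   — double negation
= ¬¬¬(¬(¬A ∧ A) ∧ ¬B)   — double negation
= ¬¬(¬A ∧ A ∨ B)   — De Morgan
= ¬A ∧ A ∨ B   — double negation
= B   — complement / identity

B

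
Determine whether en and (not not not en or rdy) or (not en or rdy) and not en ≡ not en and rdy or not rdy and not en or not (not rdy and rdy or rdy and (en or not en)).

No

E1: en and (not not not en or rdy) or (not en or rdy) and not en
    = en and (not en or rdy) or (not en or rdy) and not en   (double negation)
    = not en or rdy   (distribution)
E2: not en and rdy or not rdy and not en or not (not rdy and rdy or rdy and (en or not en))
    = not en and rdy or not rdy and not en or not (not rdy and rdy or rdy)   (complement / identity)
    = not en or not (not rdy and rdy or rdy)   (distribution)
    = not en or not rdy   (complement / identity)
These differ: at en=1, rdy=0, E1 = 0 but E2 = 1.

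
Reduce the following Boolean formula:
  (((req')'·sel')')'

req·sel'

(((req')'·sel')')'
= (req')'·sel'   — double negation
= req·sel'   — double negation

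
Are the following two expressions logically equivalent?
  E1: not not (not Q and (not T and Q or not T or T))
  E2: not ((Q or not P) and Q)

E1: not not (not Q and (not T and Q or not T or T))
    = not not (not Q and (not T or T))   (absorption)
    = not not not Q   (complement / identity)
    = not Q   (double negation)
E2: not ((Q or not P) and Q)
    = not Q   (absorption)
Both reduce to not Q, so they are equivalent.

Yes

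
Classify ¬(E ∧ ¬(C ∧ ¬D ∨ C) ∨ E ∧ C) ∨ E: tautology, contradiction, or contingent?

¬(E ∧ ¬(C ∧ ¬D ∨ C) ∨ E ∧ C) ∨ E
= ¬(E ∧ ¬C ∨ E ∧ C) ∨ E   — absorption
= ¬E ∨ E   — distribution
= True   — complement

tautology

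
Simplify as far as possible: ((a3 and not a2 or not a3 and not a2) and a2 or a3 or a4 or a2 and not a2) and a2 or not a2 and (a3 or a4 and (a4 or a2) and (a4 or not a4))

a3 or a4

((a3 and not a2 or not a3 and not a2) and a2 or a3 or a4 or a2 and not a2) and a2 or not a2 and (a3 or a4 and (a4 or a2) and (a4 or not a4))
= (not a2 and a2 or a3 or a4 or a2 and not a2) and a2 or not a2 and (a3 or a4 and (a4 or a2) and (a4 or not a4))
= (not a2 and a2 or a3 or a4 or a2 and not a2) and a2 or not a2 and (a3 or a4 and (a4 or a2))
= (not a2 and a2 or a3 or a4) and a2 or not a2 and (a3 or a4 and (a4 or a2))
= (a3 or a4) and a2 or not a2 and (a3 or a4 and (a4 or a2))
= (a3 or a4) and a2 or not a2 and (a3 or a4)
= a3 or a4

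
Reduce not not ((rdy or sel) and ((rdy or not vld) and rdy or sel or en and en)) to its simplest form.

not not ((rdy or sel) and ((rdy or not vld) and rdy or sel or en and en))
= not not ((rdy or sel) and (rdy or sel or en and en))   — absorption
= not not ((rdy or sel) and (rdy or sel or en))   — idempotence
= not not (rdy or sel)   — absorption
= rdy or sel   — double negation

rdy or sel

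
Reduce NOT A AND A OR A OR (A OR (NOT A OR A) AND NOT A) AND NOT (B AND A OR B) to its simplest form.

NOT A AND A OR A OR (A OR (NOT A OR A) AND NOT A) AND NOT (B AND A OR B)
= NOT A AND A OR A OR (A OR (NOT A OR A) AND NOT A) AND NOT B   (absorption)
= A OR (A OR (NOT A OR A) AND NOT A) AND NOT B   (complement / identity)
= A OR (A OR NOT A) AND NOT B   (complement / identity)
= A OR NOT B   (complement / identity)

A OR NOT B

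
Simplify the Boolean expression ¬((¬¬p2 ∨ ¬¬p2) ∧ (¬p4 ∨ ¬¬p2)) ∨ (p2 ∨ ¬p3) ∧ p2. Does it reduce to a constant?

¬((¬¬p2 ∨ ¬¬p2) ∧ (¬p4 ∨ ¬¬p2)) ∨ (p2 ∨ ¬p3) ∧ p2
= ¬(¬¬p2 ∧ ¬p4 ∨ ¬¬p2) ∨ (p2 ∨ ¬p3) ∧ p2
= ¬¬¬p2 ∨ (p2 ∨ ¬p3) ∧ p2
= ¬¬¬p2 ∨ p2
= ¬p2 ∨ p2
= True

True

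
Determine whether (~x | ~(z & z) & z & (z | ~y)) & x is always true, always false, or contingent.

(~x | ~(z & z) & z & (z | ~y)) & x
= (~x | ~z & z & (z | ~y)) & x   [idempotence]
= (~x | ~z & z) & x   [absorption]
= ~x & x   [complement / identity]
= 0   [complement]

always false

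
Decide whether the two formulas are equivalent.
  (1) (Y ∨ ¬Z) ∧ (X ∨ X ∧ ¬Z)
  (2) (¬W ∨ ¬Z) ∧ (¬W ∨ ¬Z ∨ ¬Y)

E1: (Y ∨ ¬Z) ∧ (X ∨ X ∧ ¬Z)
    = (Y ∨ ¬Z) ∧ X
E2: (¬W ∨ ¬Z) ∧ (¬W ∨ ¬Z ∨ ¬Y)
    = ¬W ∨ ¬Z
These differ: at W=0, X=0, Y=0, Z=1, E1 = 0 but E2 = 1.

No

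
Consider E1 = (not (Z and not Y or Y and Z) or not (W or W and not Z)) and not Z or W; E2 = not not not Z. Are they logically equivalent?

E1: (not (Z and not Y or Y and Z) or not (W or W and not Z)) and not Z or W
    = (not (Z and not Y or Y and Z) or not W) and not Z or W   — absorption
    = (not Z or not W) and not Z or W   — distribution
    = not Z or W   — absorption
E2: not not not Z
    = not Z   — double negation
These differ: at W=1, Y=0, Z=1, E1 = 1 but E2 = 0.

No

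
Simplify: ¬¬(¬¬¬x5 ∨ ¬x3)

¬¬(¬¬¬x5 ∨ ¬x3)
= ¬¬¬x5 ∨ ¬x3
= ¬x5 ∨ ¬x3

¬x5 ∨ ¬x3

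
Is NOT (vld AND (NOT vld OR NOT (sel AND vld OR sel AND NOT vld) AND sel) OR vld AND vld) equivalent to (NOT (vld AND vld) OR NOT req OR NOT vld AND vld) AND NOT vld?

Yes

E1: NOT (vld AND (NOT vld OR NOT (sel AND vld OR sel AND NOT vld) AND sel) OR vld AND vld)
    = NOT (vld AND (NOT vld OR NOT sel AND sel) OR vld AND vld)   — distribution
    = NOT (vld AND NOT vld OR vld AND vld)   — complement / identity
    = NOT vld   — distribution
E2: (NOT (vld AND vld) OR NOT req OR NOT vld AND vld) AND NOT vld
    = (NOT (vld AND vld) OR NOT req) AND NOT vld   — complement / identity
    = (NOT vld OR NOT req) AND NOT vld   — idempotence
    = NOT vld   — absorption
Both reduce to NOT vld, so they are equivalent.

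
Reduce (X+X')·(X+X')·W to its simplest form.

(X+X')·(X+X')·W
= (X+X')·W   [idempotence]
= W   [complement / identity]

W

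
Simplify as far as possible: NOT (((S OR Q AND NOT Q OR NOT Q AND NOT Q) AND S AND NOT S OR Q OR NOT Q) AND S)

NOT S

NOT (((S OR Q AND NOT Q OR NOT Q AND NOT Q) AND S AND NOT S OR Q OR NOT Q) AND S)
= NOT (((S OR NOT Q) AND S AND NOT S OR Q OR NOT Q) AND S)   — distribution
= NOT ((S AND NOT S OR Q OR NOT Q) AND S)   — absorption
= NOT ((Q OR NOT Q) AND S)   — complement / identity
= NOT S   — complement / identity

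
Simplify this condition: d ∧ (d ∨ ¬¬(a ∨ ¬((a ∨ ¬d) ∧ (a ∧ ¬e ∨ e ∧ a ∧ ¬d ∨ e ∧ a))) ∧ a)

d

d ∧ (d ∨ ¬¬(a ∨ ¬((a ∨ ¬d) ∧ (a ∧ ¬e ∨ e ∧ a ∧ ¬d ∨ e ∧ a))) ∧ a)
= d ∧ (d ∨ ¬¬(a ∨ ¬((a ∨ ¬d) ∧ (a ∧ ¬e ∨ e ∧ a))) ∧ a)   (absorption)
= d ∧ (d ∨ ¬¬(a ∨ ¬((a ∨ ¬d) ∧ a)) ∧ a)   (distribution)
= d ∧ (d ∨ ¬¬(a ∨ ¬a) ∧ a)   (absorption)
= d ∧ (d ∨ (a ∨ ¬a) ∧ a)   (double negation)
= d ∧ (d ∨ a)   (complement / identity)
= d   (absorption)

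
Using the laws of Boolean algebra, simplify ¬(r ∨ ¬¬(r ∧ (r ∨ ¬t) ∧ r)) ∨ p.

¬r ∨ p

¬(r ∨ ¬¬(r ∧ (r ∨ ¬t) ∧ r)) ∨ p
= ¬(r ∨ ¬¬(r ∧ r)) ∨ p   [absorption]
= ¬(r ∨ ¬¬r) ∨ p   [idempotence]
= ¬(r ∨ r) ∨ p   [double negation]
= ¬r ∨ p   [idempotence]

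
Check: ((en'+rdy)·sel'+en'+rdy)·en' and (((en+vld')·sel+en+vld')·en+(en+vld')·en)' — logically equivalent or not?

E1: ((en'+rdy)·sel'+en'+rdy)·en'
    = (en'+rdy)·en'   [absorption]
    = en'   [absorption]
E2: (((en+vld')·sel+en+vld')·en+(en+vld')·en)'
    = ((en+vld')·en+(en+vld')·en)'   [absorption]
    = ((en+vld')·en)'   [idempotence]
    = en'   [absorption]
Both reduce to en', so they are equivalent.

Yes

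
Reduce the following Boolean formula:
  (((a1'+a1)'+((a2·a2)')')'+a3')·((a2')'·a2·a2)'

a2'

(((a1'+a1)'+((a2·a2)')')'+a3')·((a2')'·a2·a2)'
= ((a1'+a1)·(a2·a2)'+a3')·((a2')'·a2·a2)'   [De Morgan]
= ((a1'+a1)·(a2·a2)'+a3')·((a2')'·a2)'   [idempotence]
= ((a1'+a1)·(a2·a2)'+a3')·(a2·a2)'   [double negation]
= ((a2·a2)'+a3')·(a2·a2)'   [complement / identity]
= (a2·a2)'   [absorption]
= a2'   [idempotence]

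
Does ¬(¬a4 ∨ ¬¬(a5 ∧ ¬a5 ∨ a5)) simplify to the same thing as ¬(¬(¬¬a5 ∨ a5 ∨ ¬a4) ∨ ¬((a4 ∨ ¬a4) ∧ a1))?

E1: ¬(¬a4 ∨ ¬¬(a5 ∧ ¬a5 ∨ a5))
    = ¬(¬a4 ∨ ¬¬a5)   [complement / identity]
    = a4 ∧ ¬a5   [De Morgan]
E2: ¬(¬(¬¬a5 ∨ a5 ∨ ¬a4) ∨ ¬((a4 ∨ ¬a4) ∧ a1))
    = ¬(¬(a5 ∨ a5 ∨ ¬a4) ∨ ¬((a4 ∨ ¬a4) ∧ a1))   [double negation]
    = (a5 ∨ a5 ∨ ¬a4) ∧ (a4 ∨ ¬a4) ∧ a1   [De Morgan]
    = (a5 ∨ a5 ∨ ¬a4) ∧ a1   [complement / identity]
    = (a5 ∨ ¬a4) ∧ a1   [idempotence]
These differ: at a1=1, a4=0, a5=0, E1 = 0 but E2 = 1.

No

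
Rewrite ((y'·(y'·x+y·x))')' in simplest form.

y'·x

((y'·(y'·x+y·x))')'
= ((y'·x)')'
= y'·x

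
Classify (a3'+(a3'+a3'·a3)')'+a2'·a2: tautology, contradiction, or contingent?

(a3'+(a3'+a3'·a3)')'+a2'·a2
= (a3'+(a3'+a3'·a3)')'   — complement / identity
= (a3'+(a3')')'   — complement / identity
= a3·a3'   — De Morgan
= 0   — complement

contradiction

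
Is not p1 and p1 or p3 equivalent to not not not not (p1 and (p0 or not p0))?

E1: not p1 and p1 or p3
    = p3   [complement / identity]
E2: not not not not (p1 and (p0 or not p0))
    = not not not not p1   [complement / identity]
    = not not p1   [double negation]
    = p1   [double negation]
These differ: at p0=0, p1=0, p3=1, E1 = 1 but E2 = 0.

No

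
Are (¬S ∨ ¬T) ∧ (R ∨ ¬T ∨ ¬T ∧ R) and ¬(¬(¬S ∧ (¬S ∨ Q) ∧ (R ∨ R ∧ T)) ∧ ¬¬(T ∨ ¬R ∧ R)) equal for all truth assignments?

E1: (¬S ∨ ¬T) ∧ (R ∨ ¬T ∨ ¬T ∧ R)
    = (¬S ∨ ¬T) ∧ (R ∨ ¬T)   — absorption
    = ¬S ∧ R ∨ ¬T   — distribution
E2: ¬(¬(¬S ∧ (¬S ∨ Q) ∧ (R ∨ R ∧ T)) ∧ ¬¬(T ∨ ¬R ∧ R))
    = ¬(¬(¬S ∧ (¬S ∨ Q) ∧ (R ∨ R ∧ T)) ∧ ¬¬T)   — complement / identity
    = ¬(¬(¬S ∧ (R ∨ R ∧ T)) ∧ ¬¬T)   — absorption
    = ¬S ∧ (R ∨ R ∧ T) ∨ ¬T   — De Morgan
    = ¬S ∧ R ∨ ¬T   — absorption
Both reduce to ¬S ∧ R ∨ ¬T, so they are equivalent.

Yes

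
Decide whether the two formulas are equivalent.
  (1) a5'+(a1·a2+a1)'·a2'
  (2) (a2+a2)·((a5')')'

No

E1: a5'+(a1·a2+a1)'·a2'
    = a5'+a1'·a2'   — absorption
E2: (a2+a2)·((a5')')'
    = a2·((a5')')'   — idempotence
    = a2·a5'   — double negation
These differ: at a1=0, a2=0, a5=0, E1 = 1 but E2 = 0.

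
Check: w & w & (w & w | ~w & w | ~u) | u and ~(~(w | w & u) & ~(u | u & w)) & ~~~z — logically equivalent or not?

E1: w & w & (w & w | ~w & w | ~u) | u
    = w & w & (w | ~u) | u   — distribution
    = w & (w | ~u) | u   — idempotence
    = w | u   — absorption
E2: ~(~(w | w & u) & ~(u | u & w)) & ~~~z
    = ~(~(w | w & u) & ~(u | u & w)) & ~z   — double negation
    = ~(~w & ~(u | u & w)) & ~z   — absorption
    = ~(~w & ~u) & ~z   — absorption
    = (w | u) & ~z   — De Morgan
These differ: at u=1, w=0, z=1, E1 = 1 but E2 = 0.

No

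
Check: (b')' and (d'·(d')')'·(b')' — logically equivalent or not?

Yes

E1: (b')'
    = b
E2: (d'·(d')')'·(b')'
    = (d+d')·(b')'
    = (b')'
    = b
Both reduce to b, so they are equivalent.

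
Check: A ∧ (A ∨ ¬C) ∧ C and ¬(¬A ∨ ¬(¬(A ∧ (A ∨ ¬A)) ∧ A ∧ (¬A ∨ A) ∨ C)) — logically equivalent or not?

Yes

E1: A ∧ (A ∨ ¬C) ∧ C
    = A ∧ C   [absorption]
E2: ¬(¬A ∨ ¬(¬(A ∧ (A ∨ ¬A)) ∧ A ∧ (¬A ∨ A) ∨ C))
    = ¬(¬A ∨ ¬(¬A ∧ A ∧ (¬A ∨ A) ∨ C))   [complement / identity]
    = A ∧ (¬A ∧ A ∧ (¬A ∨ A) ∨ C)   [De Morgan]
    = A ∧ (¬A ∧ A ∨ C)   [complement / identity]
    = A ∧ C   [complement / identity]
Both reduce to A ∧ C, so they are equivalent.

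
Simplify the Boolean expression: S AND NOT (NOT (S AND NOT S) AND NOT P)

S AND P

S AND NOT (NOT (S AND NOT S) AND NOT P)
= S AND (S AND NOT S OR P)
= S AND P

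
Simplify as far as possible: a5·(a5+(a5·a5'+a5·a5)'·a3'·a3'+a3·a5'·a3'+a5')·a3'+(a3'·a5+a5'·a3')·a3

a5·(a5+(a5·a5'+a5·a5)'·a3'·a3'+a3·a5'·a3'+a5')·a3'+(a3'·a5+a5'·a3')·a3
= a5·(a5+a5'·a3'·a3'+a3·a5'·a3'+a5')·a3'+(a3'·a5+a5'·a3')·a3   — distribution
= a5·(a5+a5'·a3'+a5')·a3'+(a3'·a5+a5'·a3')·a3   — distribution
= a5·(a5+a5')·a3'+(a3'·a5+a5'·a3')·a3   — absorption
= a5·(a5+a5')·a3'+a3'·a3   — distribution
= a5·a3'+a3'·a3   — complement / identity
= a5·a3'   — complement / identity

a5·a3'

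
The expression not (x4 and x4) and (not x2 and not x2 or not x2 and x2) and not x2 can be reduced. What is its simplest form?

not x4 and not x2

not (x4 and x4) and (not x2 and not x2 or not x2 and x2) and not x2
= not (x4 and x4) and not x2 and not x2   (distribution)
= not (x4 and x4) and not x2   (idempotence)
= not x4 and not x2   (idempotence)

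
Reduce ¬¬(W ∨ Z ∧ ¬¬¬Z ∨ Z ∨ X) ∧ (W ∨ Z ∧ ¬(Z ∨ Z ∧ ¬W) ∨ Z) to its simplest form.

W ∨ Z

¬¬(W ∨ Z ∧ ¬¬¬Z ∨ Z ∨ X) ∧ (W ∨ Z ∧ ¬(Z ∨ Z ∧ ¬W) ∨ Z)
= ¬¬(W ∨ Z ∧ ¬¬¬Z ∨ Z ∨ X) ∧ (W ∨ Z ∧ ¬Z ∨ Z)   (absorption)
= (W ∨ Z ∧ ¬¬¬Z ∨ Z ∨ X) ∧ (W ∨ Z ∧ ¬Z ∨ Z)   (double negation)
= (W ∨ Z ∧ ¬Z ∨ Z ∨ X) ∧ (W ∨ Z ∧ ¬Z ∨ Z)   (double negation)
= W ∨ Z ∧ ¬Z ∨ Z   (absorption)
= W ∨ Z   (complement / identity)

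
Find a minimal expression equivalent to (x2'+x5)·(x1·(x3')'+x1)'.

(x2'+x5)·(x1·(x3')'+x1)'
= (x2'+x5)·(x1·x3+x1)'
= (x2'+x5)·x1'

(x2'+x5)·x1'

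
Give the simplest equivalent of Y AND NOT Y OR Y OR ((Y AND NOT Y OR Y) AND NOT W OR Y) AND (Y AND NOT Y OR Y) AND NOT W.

Y AND NOT Y OR Y OR ((Y AND NOT Y OR Y) AND NOT W OR Y) AND (Y AND NOT Y OR Y) AND NOT W
= Y AND NOT Y OR Y OR (Y AND NOT Y OR Y) AND NOT W   [absorption]
= Y AND NOT Y OR Y   [absorption]
= Y   [complement / identity]

Y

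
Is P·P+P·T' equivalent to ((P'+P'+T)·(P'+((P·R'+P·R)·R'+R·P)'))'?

Yes

E1: P·P+P·T'
    = (P+T')·P   [distribution]
    = P   [absorption]
E2: ((P'+P'+T)·(P'+((P·R'+P·R)·R'+R·P)'))'
    = ((P'+P'+T)·(P'+(P·R'+R·P)'))'   [distribution]
    = ((P'+P'+T)·(P'+P'))'   [distribution]
    = (P'+P')'   [absorption]
    = P·P   [De Morgan]
    = P   [idempotence]
Both reduce to P, so they are equivalent.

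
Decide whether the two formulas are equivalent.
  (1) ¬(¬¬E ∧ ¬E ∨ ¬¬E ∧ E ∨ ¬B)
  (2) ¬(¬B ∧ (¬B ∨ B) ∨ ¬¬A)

No

E1: ¬(¬¬E ∧ ¬E ∨ ¬¬E ∧ E ∨ ¬B)
    = ¬(¬¬E ∨ ¬B)   — distribution
    = ¬E ∧ B   — De Morgan
E2: ¬(¬B ∧ (¬B ∨ B) ∨ ¬¬A)
    = ¬(¬B ∨ ¬¬A)   — complement / identity
    = B ∧ ¬A   — De Morgan
These differ: at A=1, B=1, E=0, E1 = 1 but E2 = 0.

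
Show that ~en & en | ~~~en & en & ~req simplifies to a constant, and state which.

0

~en & en | ~~~en & en & ~req
= ~en & en | ~en & en & ~req   — double negation
= ~en & en   — absorption
= 0   — complement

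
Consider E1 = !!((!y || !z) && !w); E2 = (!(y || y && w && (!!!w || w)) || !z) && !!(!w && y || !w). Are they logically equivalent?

Yes

E1: !!((!y || !z) && !w)
    = (!y || !z) && !w   [double negation]
E2: (!(y || y && w && (!!!w || w)) || !z) && !!(!w && y || !w)
    = (!(y || y && w && (!w || w)) || !z) && !!(!w && y || !w)   [double negation]
    = (!(y || y && w && (!w || w)) || !z) && (!w && y || !w)   [double negation]
    = (!(y || y && w) || !z) && (!w && y || !w)   [complement / identity]
    = (!(y || y && w) || !z) && !w   [absorption]
    = (!y || !z) && !w   [absorption]
Both reduce to (!y || !z) && !w, so they are equivalent.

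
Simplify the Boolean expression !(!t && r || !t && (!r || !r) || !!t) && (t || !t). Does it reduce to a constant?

false

!(!t && r || !t && (!r || !r) || !!t) && (t || !t)
= !(!t && r || !t && !r || !!t) && (t || !t)   (idempotence)
= !(!t && r || !t && !r || !!t)   (complement / identity)
= !(!t || !!t)   (distribution)
= t && !t   (De Morgan)
= false   (complement)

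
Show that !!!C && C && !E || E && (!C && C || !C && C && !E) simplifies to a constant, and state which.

false

!!!C && C && !E || E && (!C && C || !C && C && !E)
= !C && C && !E || E && (!C && C || !C && C && !E)   (double negation)
= !C && C && !E || E && !C && C   (absorption)
= !C && C   (distribution)
= false   (complement)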